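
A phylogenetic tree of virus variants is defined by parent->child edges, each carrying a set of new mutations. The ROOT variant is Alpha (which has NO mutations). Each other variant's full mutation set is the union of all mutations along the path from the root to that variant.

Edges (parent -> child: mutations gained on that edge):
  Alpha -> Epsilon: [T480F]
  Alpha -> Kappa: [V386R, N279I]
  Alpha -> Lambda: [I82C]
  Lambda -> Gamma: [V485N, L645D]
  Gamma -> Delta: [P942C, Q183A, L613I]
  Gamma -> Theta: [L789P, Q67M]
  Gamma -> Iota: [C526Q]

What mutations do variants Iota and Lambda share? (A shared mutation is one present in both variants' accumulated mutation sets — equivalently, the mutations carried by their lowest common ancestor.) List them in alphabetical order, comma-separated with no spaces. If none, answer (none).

Accumulating mutations along path to Iota:
  At Alpha: gained [] -> total []
  At Lambda: gained ['I82C'] -> total ['I82C']
  At Gamma: gained ['V485N', 'L645D'] -> total ['I82C', 'L645D', 'V485N']
  At Iota: gained ['C526Q'] -> total ['C526Q', 'I82C', 'L645D', 'V485N']
Mutations(Iota) = ['C526Q', 'I82C', 'L645D', 'V485N']
Accumulating mutations along path to Lambda:
  At Alpha: gained [] -> total []
  At Lambda: gained ['I82C'] -> total ['I82C']
Mutations(Lambda) = ['I82C']
Intersection: ['C526Q', 'I82C', 'L645D', 'V485N'] ∩ ['I82C'] = ['I82C']

Answer: I82C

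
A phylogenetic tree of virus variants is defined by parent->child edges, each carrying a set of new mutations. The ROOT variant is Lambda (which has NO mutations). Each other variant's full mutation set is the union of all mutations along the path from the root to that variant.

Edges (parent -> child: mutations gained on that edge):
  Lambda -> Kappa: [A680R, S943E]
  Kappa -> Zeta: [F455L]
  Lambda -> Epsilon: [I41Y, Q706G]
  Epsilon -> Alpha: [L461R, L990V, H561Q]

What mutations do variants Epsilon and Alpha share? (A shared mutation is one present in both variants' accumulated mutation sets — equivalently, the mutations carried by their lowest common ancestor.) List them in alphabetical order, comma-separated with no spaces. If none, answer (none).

Answer: I41Y,Q706G

Derivation:
Accumulating mutations along path to Epsilon:
  At Lambda: gained [] -> total []
  At Epsilon: gained ['I41Y', 'Q706G'] -> total ['I41Y', 'Q706G']
Mutations(Epsilon) = ['I41Y', 'Q706G']
Accumulating mutations along path to Alpha:
  At Lambda: gained [] -> total []
  At Epsilon: gained ['I41Y', 'Q706G'] -> total ['I41Y', 'Q706G']
  At Alpha: gained ['L461R', 'L990V', 'H561Q'] -> total ['H561Q', 'I41Y', 'L461R', 'L990V', 'Q706G']
Mutations(Alpha) = ['H561Q', 'I41Y', 'L461R', 'L990V', 'Q706G']
Intersection: ['I41Y', 'Q706G'] ∩ ['H561Q', 'I41Y', 'L461R', 'L990V', 'Q706G'] = ['I41Y', 'Q706G']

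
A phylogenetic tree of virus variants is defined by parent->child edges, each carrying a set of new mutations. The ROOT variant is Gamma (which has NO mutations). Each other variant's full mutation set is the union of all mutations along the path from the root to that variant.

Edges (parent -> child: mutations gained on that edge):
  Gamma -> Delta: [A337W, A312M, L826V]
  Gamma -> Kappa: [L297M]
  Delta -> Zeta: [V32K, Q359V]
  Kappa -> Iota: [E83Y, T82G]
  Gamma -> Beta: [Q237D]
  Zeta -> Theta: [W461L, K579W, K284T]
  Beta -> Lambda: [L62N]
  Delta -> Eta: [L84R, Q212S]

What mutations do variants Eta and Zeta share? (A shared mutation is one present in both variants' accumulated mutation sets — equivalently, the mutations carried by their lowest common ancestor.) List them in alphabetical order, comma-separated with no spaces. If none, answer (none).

Accumulating mutations along path to Eta:
  At Gamma: gained [] -> total []
  At Delta: gained ['A337W', 'A312M', 'L826V'] -> total ['A312M', 'A337W', 'L826V']
  At Eta: gained ['L84R', 'Q212S'] -> total ['A312M', 'A337W', 'L826V', 'L84R', 'Q212S']
Mutations(Eta) = ['A312M', 'A337W', 'L826V', 'L84R', 'Q212S']
Accumulating mutations along path to Zeta:
  At Gamma: gained [] -> total []
  At Delta: gained ['A337W', 'A312M', 'L826V'] -> total ['A312M', 'A337W', 'L826V']
  At Zeta: gained ['V32K', 'Q359V'] -> total ['A312M', 'A337W', 'L826V', 'Q359V', 'V32K']
Mutations(Zeta) = ['A312M', 'A337W', 'L826V', 'Q359V', 'V32K']
Intersection: ['A312M', 'A337W', 'L826V', 'L84R', 'Q212S'] ∩ ['A312M', 'A337W', 'L826V', 'Q359V', 'V32K'] = ['A312M', 'A337W', 'L826V']

Answer: A312M,A337W,L826V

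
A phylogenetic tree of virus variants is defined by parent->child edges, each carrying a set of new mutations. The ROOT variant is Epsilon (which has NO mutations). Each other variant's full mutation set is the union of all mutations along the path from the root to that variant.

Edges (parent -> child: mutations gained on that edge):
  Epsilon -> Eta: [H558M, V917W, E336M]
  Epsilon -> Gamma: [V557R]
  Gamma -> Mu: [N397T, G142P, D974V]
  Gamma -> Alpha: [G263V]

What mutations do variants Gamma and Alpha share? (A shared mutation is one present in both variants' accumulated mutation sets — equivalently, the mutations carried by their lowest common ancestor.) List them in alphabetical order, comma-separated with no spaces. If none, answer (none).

Accumulating mutations along path to Gamma:
  At Epsilon: gained [] -> total []
  At Gamma: gained ['V557R'] -> total ['V557R']
Mutations(Gamma) = ['V557R']
Accumulating mutations along path to Alpha:
  At Epsilon: gained [] -> total []
  At Gamma: gained ['V557R'] -> total ['V557R']
  At Alpha: gained ['G263V'] -> total ['G263V', 'V557R']
Mutations(Alpha) = ['G263V', 'V557R']
Intersection: ['V557R'] ∩ ['G263V', 'V557R'] = ['V557R']

Answer: V557R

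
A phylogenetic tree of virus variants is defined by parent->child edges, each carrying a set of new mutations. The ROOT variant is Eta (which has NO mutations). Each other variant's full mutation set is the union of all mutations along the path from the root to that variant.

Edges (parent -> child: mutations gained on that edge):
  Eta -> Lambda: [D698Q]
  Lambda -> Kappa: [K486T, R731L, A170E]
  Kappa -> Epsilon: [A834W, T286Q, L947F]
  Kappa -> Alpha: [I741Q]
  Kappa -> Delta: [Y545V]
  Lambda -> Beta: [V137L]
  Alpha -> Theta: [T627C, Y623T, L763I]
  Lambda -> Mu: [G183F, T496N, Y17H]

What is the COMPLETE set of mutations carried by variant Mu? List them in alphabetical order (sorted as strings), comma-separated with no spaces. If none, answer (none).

At Eta: gained [] -> total []
At Lambda: gained ['D698Q'] -> total ['D698Q']
At Mu: gained ['G183F', 'T496N', 'Y17H'] -> total ['D698Q', 'G183F', 'T496N', 'Y17H']

Answer: D698Q,G183F,T496N,Y17H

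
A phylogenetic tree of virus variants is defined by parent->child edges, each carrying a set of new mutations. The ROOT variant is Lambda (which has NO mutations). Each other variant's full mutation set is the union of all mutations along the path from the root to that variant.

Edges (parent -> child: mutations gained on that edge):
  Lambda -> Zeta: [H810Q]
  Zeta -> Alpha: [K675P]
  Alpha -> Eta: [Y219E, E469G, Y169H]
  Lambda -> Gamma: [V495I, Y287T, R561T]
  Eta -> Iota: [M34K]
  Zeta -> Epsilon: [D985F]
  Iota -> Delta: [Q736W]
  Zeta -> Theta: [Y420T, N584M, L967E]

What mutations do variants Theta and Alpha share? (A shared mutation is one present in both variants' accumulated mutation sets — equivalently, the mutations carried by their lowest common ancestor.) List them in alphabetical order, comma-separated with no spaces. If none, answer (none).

Answer: H810Q

Derivation:
Accumulating mutations along path to Theta:
  At Lambda: gained [] -> total []
  At Zeta: gained ['H810Q'] -> total ['H810Q']
  At Theta: gained ['Y420T', 'N584M', 'L967E'] -> total ['H810Q', 'L967E', 'N584M', 'Y420T']
Mutations(Theta) = ['H810Q', 'L967E', 'N584M', 'Y420T']
Accumulating mutations along path to Alpha:
  At Lambda: gained [] -> total []
  At Zeta: gained ['H810Q'] -> total ['H810Q']
  At Alpha: gained ['K675P'] -> total ['H810Q', 'K675P']
Mutations(Alpha) = ['H810Q', 'K675P']
Intersection: ['H810Q', 'L967E', 'N584M', 'Y420T'] ∩ ['H810Q', 'K675P'] = ['H810Q']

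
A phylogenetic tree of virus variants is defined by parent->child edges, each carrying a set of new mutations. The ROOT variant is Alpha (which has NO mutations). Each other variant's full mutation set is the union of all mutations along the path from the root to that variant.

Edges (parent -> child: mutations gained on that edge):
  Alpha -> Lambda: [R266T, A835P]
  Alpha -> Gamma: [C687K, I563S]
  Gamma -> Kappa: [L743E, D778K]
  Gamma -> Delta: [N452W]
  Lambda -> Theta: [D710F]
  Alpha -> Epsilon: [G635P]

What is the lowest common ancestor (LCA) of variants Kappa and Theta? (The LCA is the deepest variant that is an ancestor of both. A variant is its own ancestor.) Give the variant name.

Path from root to Kappa: Alpha -> Gamma -> Kappa
  ancestors of Kappa: {Alpha, Gamma, Kappa}
Path from root to Theta: Alpha -> Lambda -> Theta
  ancestors of Theta: {Alpha, Lambda, Theta}
Common ancestors: {Alpha}
Walk up from Theta: Theta (not in ancestors of Kappa), Lambda (not in ancestors of Kappa), Alpha (in ancestors of Kappa)
Deepest common ancestor (LCA) = Alpha

Answer: Alpha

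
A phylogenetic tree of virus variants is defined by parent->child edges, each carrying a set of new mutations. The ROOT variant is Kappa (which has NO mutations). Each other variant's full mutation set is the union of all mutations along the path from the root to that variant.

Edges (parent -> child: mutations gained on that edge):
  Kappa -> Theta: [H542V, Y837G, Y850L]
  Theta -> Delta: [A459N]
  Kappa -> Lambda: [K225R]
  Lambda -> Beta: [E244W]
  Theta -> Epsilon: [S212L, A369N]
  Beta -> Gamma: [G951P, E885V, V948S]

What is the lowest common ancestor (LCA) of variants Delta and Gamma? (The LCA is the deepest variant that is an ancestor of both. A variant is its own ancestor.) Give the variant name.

Path from root to Delta: Kappa -> Theta -> Delta
  ancestors of Delta: {Kappa, Theta, Delta}
Path from root to Gamma: Kappa -> Lambda -> Beta -> Gamma
  ancestors of Gamma: {Kappa, Lambda, Beta, Gamma}
Common ancestors: {Kappa}
Walk up from Gamma: Gamma (not in ancestors of Delta), Beta (not in ancestors of Delta), Lambda (not in ancestors of Delta), Kappa (in ancestors of Delta)
Deepest common ancestor (LCA) = Kappa

Answer: Kappa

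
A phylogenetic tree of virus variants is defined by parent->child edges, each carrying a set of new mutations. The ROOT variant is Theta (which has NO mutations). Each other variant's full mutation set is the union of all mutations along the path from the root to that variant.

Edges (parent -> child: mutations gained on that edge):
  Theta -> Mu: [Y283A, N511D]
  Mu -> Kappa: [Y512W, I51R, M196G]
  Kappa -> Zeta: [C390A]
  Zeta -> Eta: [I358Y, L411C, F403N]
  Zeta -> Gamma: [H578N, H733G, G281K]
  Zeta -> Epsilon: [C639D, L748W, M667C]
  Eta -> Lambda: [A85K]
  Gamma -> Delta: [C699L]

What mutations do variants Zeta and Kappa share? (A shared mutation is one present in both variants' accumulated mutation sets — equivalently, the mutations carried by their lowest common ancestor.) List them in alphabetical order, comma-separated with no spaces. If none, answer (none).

Accumulating mutations along path to Zeta:
  At Theta: gained [] -> total []
  At Mu: gained ['Y283A', 'N511D'] -> total ['N511D', 'Y283A']
  At Kappa: gained ['Y512W', 'I51R', 'M196G'] -> total ['I51R', 'M196G', 'N511D', 'Y283A', 'Y512W']
  At Zeta: gained ['C390A'] -> total ['C390A', 'I51R', 'M196G', 'N511D', 'Y283A', 'Y512W']
Mutations(Zeta) = ['C390A', 'I51R', 'M196G', 'N511D', 'Y283A', 'Y512W']
Accumulating mutations along path to Kappa:
  At Theta: gained [] -> total []
  At Mu: gained ['Y283A', 'N511D'] -> total ['N511D', 'Y283A']
  At Kappa: gained ['Y512W', 'I51R', 'M196G'] -> total ['I51R', 'M196G', 'N511D', 'Y283A', 'Y512W']
Mutations(Kappa) = ['I51R', 'M196G', 'N511D', 'Y283A', 'Y512W']
Intersection: ['C390A', 'I51R', 'M196G', 'N511D', 'Y283A', 'Y512W'] ∩ ['I51R', 'M196G', 'N511D', 'Y283A', 'Y512W'] = ['I51R', 'M196G', 'N511D', 'Y283A', 'Y512W']

Answer: I51R,M196G,N511D,Y283A,Y512W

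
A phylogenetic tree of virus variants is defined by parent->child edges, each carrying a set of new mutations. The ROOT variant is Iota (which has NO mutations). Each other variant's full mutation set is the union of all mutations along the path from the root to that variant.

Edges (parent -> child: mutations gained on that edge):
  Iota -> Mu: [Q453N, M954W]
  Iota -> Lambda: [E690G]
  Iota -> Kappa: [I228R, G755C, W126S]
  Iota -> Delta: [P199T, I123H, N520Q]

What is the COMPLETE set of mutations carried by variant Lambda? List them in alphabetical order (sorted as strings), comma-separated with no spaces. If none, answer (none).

Answer: E690G

Derivation:
At Iota: gained [] -> total []
At Lambda: gained ['E690G'] -> total ['E690G']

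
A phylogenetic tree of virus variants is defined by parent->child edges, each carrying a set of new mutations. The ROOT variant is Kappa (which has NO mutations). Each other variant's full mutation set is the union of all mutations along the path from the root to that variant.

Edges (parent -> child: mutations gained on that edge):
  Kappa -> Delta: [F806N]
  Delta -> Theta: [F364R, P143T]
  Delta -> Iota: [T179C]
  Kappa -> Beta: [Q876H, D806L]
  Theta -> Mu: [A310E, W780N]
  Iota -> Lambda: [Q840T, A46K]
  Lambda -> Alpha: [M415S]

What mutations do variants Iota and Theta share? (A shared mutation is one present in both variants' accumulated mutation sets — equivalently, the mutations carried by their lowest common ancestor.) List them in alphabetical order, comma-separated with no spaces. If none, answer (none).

Accumulating mutations along path to Iota:
  At Kappa: gained [] -> total []
  At Delta: gained ['F806N'] -> total ['F806N']
  At Iota: gained ['T179C'] -> total ['F806N', 'T179C']
Mutations(Iota) = ['F806N', 'T179C']
Accumulating mutations along path to Theta:
  At Kappa: gained [] -> total []
  At Delta: gained ['F806N'] -> total ['F806N']
  At Theta: gained ['F364R', 'P143T'] -> total ['F364R', 'F806N', 'P143T']
Mutations(Theta) = ['F364R', 'F806N', 'P143T']
Intersection: ['F806N', 'T179C'] ∩ ['F364R', 'F806N', 'P143T'] = ['F806N']

Answer: F806N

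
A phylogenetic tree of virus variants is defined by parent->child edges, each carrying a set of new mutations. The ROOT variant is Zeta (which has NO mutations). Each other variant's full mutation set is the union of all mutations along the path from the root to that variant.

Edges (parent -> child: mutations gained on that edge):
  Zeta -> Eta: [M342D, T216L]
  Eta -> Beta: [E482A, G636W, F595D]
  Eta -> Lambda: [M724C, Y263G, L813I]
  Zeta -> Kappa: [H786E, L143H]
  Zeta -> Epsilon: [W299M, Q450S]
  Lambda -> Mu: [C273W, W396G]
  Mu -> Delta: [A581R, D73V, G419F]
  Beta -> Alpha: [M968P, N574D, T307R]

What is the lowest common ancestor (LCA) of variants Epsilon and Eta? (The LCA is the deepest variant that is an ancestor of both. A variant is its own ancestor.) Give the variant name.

Path from root to Epsilon: Zeta -> Epsilon
  ancestors of Epsilon: {Zeta, Epsilon}
Path from root to Eta: Zeta -> Eta
  ancestors of Eta: {Zeta, Eta}
Common ancestors: {Zeta}
Walk up from Eta: Eta (not in ancestors of Epsilon), Zeta (in ancestors of Epsilon)
Deepest common ancestor (LCA) = Zeta

Answer: Zeta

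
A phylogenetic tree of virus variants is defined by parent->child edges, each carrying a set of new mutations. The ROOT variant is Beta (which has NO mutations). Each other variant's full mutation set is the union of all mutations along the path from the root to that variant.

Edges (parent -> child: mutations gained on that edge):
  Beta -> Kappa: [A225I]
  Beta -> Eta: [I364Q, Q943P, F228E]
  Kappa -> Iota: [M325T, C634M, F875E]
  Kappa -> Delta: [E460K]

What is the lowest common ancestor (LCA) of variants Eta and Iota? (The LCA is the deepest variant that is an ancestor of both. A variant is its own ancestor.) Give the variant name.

Path from root to Eta: Beta -> Eta
  ancestors of Eta: {Beta, Eta}
Path from root to Iota: Beta -> Kappa -> Iota
  ancestors of Iota: {Beta, Kappa, Iota}
Common ancestors: {Beta}
Walk up from Iota: Iota (not in ancestors of Eta), Kappa (not in ancestors of Eta), Beta (in ancestors of Eta)
Deepest common ancestor (LCA) = Beta

Answer: Beta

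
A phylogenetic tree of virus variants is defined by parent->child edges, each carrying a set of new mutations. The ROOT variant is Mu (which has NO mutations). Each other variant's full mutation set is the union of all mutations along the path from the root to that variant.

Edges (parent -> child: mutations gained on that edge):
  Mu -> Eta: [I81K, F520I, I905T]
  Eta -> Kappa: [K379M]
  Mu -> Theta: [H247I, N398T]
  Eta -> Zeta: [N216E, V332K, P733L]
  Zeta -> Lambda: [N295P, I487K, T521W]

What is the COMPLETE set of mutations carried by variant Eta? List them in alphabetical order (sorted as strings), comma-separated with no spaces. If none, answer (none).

At Mu: gained [] -> total []
At Eta: gained ['I81K', 'F520I', 'I905T'] -> total ['F520I', 'I81K', 'I905T']

Answer: F520I,I81K,I905T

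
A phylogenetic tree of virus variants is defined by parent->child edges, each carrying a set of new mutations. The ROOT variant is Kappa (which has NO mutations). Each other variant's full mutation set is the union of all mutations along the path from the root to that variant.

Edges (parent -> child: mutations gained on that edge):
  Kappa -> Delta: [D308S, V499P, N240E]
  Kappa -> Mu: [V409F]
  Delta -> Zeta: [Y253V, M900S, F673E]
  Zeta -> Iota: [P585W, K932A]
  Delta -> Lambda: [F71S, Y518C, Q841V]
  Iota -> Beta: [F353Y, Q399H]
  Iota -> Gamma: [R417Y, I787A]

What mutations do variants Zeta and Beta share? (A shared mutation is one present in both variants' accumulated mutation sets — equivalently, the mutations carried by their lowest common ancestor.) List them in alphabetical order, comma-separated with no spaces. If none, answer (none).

Answer: D308S,F673E,M900S,N240E,V499P,Y253V

Derivation:
Accumulating mutations along path to Zeta:
  At Kappa: gained [] -> total []
  At Delta: gained ['D308S', 'V499P', 'N240E'] -> total ['D308S', 'N240E', 'V499P']
  At Zeta: gained ['Y253V', 'M900S', 'F673E'] -> total ['D308S', 'F673E', 'M900S', 'N240E', 'V499P', 'Y253V']
Mutations(Zeta) = ['D308S', 'F673E', 'M900S', 'N240E', 'V499P', 'Y253V']
Accumulating mutations along path to Beta:
  At Kappa: gained [] -> total []
  At Delta: gained ['D308S', 'V499P', 'N240E'] -> total ['D308S', 'N240E', 'V499P']
  At Zeta: gained ['Y253V', 'M900S', 'F673E'] -> total ['D308S', 'F673E', 'M900S', 'N240E', 'V499P', 'Y253V']
  At Iota: gained ['P585W', 'K932A'] -> total ['D308S', 'F673E', 'K932A', 'M900S', 'N240E', 'P585W', 'V499P', 'Y253V']
  At Beta: gained ['F353Y', 'Q399H'] -> total ['D308S', 'F353Y', 'F673E', 'K932A', 'M900S', 'N240E', 'P585W', 'Q399H', 'V499P', 'Y253V']
Mutations(Beta) = ['D308S', 'F353Y', 'F673E', 'K932A', 'M900S', 'N240E', 'P585W', 'Q399H', 'V499P', 'Y253V']
Intersection: ['D308S', 'F673E', 'M900S', 'N240E', 'V499P', 'Y253V'] ∩ ['D308S', 'F353Y', 'F673E', 'K932A', 'M900S', 'N240E', 'P585W', 'Q399H', 'V499P', 'Y253V'] = ['D308S', 'F673E', 'M900S', 'N240E', 'V499P', 'Y253V']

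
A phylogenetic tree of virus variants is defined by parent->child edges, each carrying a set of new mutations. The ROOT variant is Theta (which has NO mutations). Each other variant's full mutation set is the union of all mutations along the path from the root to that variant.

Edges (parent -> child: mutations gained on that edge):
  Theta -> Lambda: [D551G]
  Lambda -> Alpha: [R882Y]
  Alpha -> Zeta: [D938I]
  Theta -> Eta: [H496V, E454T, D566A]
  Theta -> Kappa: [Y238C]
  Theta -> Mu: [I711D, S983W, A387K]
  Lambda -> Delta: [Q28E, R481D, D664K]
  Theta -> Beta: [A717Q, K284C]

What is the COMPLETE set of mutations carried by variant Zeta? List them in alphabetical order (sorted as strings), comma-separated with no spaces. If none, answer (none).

Answer: D551G,D938I,R882Y

Derivation:
At Theta: gained [] -> total []
At Lambda: gained ['D551G'] -> total ['D551G']
At Alpha: gained ['R882Y'] -> total ['D551G', 'R882Y']
At Zeta: gained ['D938I'] -> total ['D551G', 'D938I', 'R882Y']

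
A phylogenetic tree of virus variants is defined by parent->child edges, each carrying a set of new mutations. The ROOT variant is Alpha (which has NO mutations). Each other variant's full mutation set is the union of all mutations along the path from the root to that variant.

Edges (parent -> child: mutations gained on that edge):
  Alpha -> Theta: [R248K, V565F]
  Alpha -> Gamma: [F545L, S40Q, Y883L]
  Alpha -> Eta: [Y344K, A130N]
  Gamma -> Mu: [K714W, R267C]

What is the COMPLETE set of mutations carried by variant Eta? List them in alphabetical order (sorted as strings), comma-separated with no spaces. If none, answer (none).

At Alpha: gained [] -> total []
At Eta: gained ['Y344K', 'A130N'] -> total ['A130N', 'Y344K']

Answer: A130N,Y344K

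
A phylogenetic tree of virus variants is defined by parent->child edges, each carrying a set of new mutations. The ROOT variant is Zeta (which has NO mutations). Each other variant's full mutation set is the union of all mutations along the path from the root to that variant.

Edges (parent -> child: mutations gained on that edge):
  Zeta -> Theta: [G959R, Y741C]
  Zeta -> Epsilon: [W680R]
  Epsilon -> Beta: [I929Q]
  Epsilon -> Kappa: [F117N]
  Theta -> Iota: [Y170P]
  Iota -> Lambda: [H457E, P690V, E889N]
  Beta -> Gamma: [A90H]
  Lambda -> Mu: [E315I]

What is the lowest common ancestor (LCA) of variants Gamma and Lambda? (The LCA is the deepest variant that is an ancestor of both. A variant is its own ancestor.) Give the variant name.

Answer: Zeta

Derivation:
Path from root to Gamma: Zeta -> Epsilon -> Beta -> Gamma
  ancestors of Gamma: {Zeta, Epsilon, Beta, Gamma}
Path from root to Lambda: Zeta -> Theta -> Iota -> Lambda
  ancestors of Lambda: {Zeta, Theta, Iota, Lambda}
Common ancestors: {Zeta}
Walk up from Lambda: Lambda (not in ancestors of Gamma), Iota (not in ancestors of Gamma), Theta (not in ancestors of Gamma), Zeta (in ancestors of Gamma)
Deepest common ancestor (LCA) = Zeta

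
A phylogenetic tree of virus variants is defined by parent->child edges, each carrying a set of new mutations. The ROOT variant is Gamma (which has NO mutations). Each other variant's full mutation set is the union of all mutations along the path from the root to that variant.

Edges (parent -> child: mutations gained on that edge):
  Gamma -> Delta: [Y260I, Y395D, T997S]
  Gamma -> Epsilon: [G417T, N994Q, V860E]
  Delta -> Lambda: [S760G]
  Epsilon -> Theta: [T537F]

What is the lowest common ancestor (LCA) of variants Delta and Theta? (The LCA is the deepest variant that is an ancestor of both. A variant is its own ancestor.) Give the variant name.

Answer: Gamma

Derivation:
Path from root to Delta: Gamma -> Delta
  ancestors of Delta: {Gamma, Delta}
Path from root to Theta: Gamma -> Epsilon -> Theta
  ancestors of Theta: {Gamma, Epsilon, Theta}
Common ancestors: {Gamma}
Walk up from Theta: Theta (not in ancestors of Delta), Epsilon (not in ancestors of Delta), Gamma (in ancestors of Delta)
Deepest common ancestor (LCA) = Gamma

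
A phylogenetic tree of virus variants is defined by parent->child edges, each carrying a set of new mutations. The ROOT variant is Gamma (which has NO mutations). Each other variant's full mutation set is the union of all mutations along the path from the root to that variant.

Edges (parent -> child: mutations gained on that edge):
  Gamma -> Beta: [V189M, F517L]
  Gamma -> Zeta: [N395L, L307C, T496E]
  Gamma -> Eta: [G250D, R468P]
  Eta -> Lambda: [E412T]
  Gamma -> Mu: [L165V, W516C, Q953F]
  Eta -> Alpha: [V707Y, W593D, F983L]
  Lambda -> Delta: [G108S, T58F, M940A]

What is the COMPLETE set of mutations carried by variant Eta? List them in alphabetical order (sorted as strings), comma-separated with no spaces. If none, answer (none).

At Gamma: gained [] -> total []
At Eta: gained ['G250D', 'R468P'] -> total ['G250D', 'R468P']

Answer: G250D,R468P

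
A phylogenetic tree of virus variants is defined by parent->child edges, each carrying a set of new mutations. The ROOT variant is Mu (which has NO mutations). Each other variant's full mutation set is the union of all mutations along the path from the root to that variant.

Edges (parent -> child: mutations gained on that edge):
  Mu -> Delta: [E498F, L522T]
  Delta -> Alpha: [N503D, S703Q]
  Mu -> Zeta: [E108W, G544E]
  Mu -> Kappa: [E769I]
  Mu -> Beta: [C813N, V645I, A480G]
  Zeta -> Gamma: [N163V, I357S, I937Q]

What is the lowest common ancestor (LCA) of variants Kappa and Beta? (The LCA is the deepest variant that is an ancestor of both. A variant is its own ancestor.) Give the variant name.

Path from root to Kappa: Mu -> Kappa
  ancestors of Kappa: {Mu, Kappa}
Path from root to Beta: Mu -> Beta
  ancestors of Beta: {Mu, Beta}
Common ancestors: {Mu}
Walk up from Beta: Beta (not in ancestors of Kappa), Mu (in ancestors of Kappa)
Deepest common ancestor (LCA) = Mu

Answer: Mu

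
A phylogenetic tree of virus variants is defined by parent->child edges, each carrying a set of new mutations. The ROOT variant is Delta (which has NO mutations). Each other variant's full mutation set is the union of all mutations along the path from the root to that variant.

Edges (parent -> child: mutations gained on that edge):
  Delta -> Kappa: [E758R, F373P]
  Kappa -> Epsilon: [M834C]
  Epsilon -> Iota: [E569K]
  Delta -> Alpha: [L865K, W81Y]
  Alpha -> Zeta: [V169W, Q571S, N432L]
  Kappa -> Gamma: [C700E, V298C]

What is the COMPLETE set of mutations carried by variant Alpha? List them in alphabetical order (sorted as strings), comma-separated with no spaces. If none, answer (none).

At Delta: gained [] -> total []
At Alpha: gained ['L865K', 'W81Y'] -> total ['L865K', 'W81Y']

Answer: L865K,W81Y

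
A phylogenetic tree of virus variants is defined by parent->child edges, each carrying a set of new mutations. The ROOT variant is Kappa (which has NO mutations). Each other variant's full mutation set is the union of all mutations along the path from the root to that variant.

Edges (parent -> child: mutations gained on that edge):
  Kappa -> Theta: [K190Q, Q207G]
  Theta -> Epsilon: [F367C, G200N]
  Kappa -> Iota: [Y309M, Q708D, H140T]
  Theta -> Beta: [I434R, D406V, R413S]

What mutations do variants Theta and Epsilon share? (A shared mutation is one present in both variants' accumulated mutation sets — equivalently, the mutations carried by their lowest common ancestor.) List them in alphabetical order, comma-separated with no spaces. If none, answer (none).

Accumulating mutations along path to Theta:
  At Kappa: gained [] -> total []
  At Theta: gained ['K190Q', 'Q207G'] -> total ['K190Q', 'Q207G']
Mutations(Theta) = ['K190Q', 'Q207G']
Accumulating mutations along path to Epsilon:
  At Kappa: gained [] -> total []
  At Theta: gained ['K190Q', 'Q207G'] -> total ['K190Q', 'Q207G']
  At Epsilon: gained ['F367C', 'G200N'] -> total ['F367C', 'G200N', 'K190Q', 'Q207G']
Mutations(Epsilon) = ['F367C', 'G200N', 'K190Q', 'Q207G']
Intersection: ['K190Q', 'Q207G'] ∩ ['F367C', 'G200N', 'K190Q', 'Q207G'] = ['K190Q', 'Q207G']

Answer: K190Q,Q207G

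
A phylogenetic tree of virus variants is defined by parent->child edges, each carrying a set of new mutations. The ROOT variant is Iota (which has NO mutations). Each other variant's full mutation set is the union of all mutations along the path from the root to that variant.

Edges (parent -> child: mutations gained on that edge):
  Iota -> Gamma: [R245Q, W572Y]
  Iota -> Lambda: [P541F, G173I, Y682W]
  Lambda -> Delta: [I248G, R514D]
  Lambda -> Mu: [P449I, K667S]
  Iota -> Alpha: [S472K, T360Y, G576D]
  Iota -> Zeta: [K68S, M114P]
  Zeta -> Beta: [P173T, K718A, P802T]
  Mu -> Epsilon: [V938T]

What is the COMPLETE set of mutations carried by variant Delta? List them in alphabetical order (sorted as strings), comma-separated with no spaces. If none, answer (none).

Answer: G173I,I248G,P541F,R514D,Y682W

Derivation:
At Iota: gained [] -> total []
At Lambda: gained ['P541F', 'G173I', 'Y682W'] -> total ['G173I', 'P541F', 'Y682W']
At Delta: gained ['I248G', 'R514D'] -> total ['G173I', 'I248G', 'P541F', 'R514D', 'Y682W']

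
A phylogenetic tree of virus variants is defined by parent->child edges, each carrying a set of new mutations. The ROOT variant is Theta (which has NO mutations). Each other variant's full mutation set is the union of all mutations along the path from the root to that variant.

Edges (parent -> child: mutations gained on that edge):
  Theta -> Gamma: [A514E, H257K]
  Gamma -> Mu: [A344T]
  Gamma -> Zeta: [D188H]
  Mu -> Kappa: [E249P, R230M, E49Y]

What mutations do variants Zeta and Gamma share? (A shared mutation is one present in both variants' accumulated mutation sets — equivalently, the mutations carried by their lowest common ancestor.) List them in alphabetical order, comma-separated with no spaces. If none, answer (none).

Answer: A514E,H257K

Derivation:
Accumulating mutations along path to Zeta:
  At Theta: gained [] -> total []
  At Gamma: gained ['A514E', 'H257K'] -> total ['A514E', 'H257K']
  At Zeta: gained ['D188H'] -> total ['A514E', 'D188H', 'H257K']
Mutations(Zeta) = ['A514E', 'D188H', 'H257K']
Accumulating mutations along path to Gamma:
  At Theta: gained [] -> total []
  At Gamma: gained ['A514E', 'H257K'] -> total ['A514E', 'H257K']
Mutations(Gamma) = ['A514E', 'H257K']
Intersection: ['A514E', 'D188H', 'H257K'] ∩ ['A514E', 'H257K'] = ['A514E', 'H257K']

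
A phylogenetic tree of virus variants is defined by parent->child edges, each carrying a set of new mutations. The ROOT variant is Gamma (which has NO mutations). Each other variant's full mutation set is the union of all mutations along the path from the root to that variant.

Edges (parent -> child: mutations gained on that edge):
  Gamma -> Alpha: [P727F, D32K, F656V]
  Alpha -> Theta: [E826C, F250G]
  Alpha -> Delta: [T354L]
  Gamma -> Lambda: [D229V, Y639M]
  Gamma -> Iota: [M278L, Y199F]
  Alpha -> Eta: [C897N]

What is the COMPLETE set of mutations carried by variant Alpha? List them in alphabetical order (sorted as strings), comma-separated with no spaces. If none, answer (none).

Answer: D32K,F656V,P727F

Derivation:
At Gamma: gained [] -> total []
At Alpha: gained ['P727F', 'D32K', 'F656V'] -> total ['D32K', 'F656V', 'P727F']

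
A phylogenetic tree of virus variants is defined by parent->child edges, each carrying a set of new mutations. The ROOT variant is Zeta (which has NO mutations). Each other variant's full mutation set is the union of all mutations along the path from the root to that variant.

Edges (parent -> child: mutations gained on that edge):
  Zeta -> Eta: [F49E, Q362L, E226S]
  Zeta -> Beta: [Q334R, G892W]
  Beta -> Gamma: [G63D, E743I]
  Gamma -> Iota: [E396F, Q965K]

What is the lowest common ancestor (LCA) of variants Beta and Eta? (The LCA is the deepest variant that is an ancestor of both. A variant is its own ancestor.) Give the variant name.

Answer: Zeta

Derivation:
Path from root to Beta: Zeta -> Beta
  ancestors of Beta: {Zeta, Beta}
Path from root to Eta: Zeta -> Eta
  ancestors of Eta: {Zeta, Eta}
Common ancestors: {Zeta}
Walk up from Eta: Eta (not in ancestors of Beta), Zeta (in ancestors of Beta)
Deepest common ancestor (LCA) = Zeta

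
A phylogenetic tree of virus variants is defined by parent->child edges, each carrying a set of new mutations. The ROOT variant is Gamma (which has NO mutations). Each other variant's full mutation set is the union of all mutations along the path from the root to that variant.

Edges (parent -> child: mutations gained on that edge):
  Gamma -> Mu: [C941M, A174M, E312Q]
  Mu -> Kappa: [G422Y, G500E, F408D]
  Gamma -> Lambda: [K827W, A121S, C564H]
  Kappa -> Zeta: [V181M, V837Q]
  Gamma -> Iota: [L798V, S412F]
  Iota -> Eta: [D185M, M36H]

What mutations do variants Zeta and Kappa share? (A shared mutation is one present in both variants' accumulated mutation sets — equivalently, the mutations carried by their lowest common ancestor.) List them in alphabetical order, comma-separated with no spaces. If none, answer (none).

Answer: A174M,C941M,E312Q,F408D,G422Y,G500E

Derivation:
Accumulating mutations along path to Zeta:
  At Gamma: gained [] -> total []
  At Mu: gained ['C941M', 'A174M', 'E312Q'] -> total ['A174M', 'C941M', 'E312Q']
  At Kappa: gained ['G422Y', 'G500E', 'F408D'] -> total ['A174M', 'C941M', 'E312Q', 'F408D', 'G422Y', 'G500E']
  At Zeta: gained ['V181M', 'V837Q'] -> total ['A174M', 'C941M', 'E312Q', 'F408D', 'G422Y', 'G500E', 'V181M', 'V837Q']
Mutations(Zeta) = ['A174M', 'C941M', 'E312Q', 'F408D', 'G422Y', 'G500E', 'V181M', 'V837Q']
Accumulating mutations along path to Kappa:
  At Gamma: gained [] -> total []
  At Mu: gained ['C941M', 'A174M', 'E312Q'] -> total ['A174M', 'C941M', 'E312Q']
  At Kappa: gained ['G422Y', 'G500E', 'F408D'] -> total ['A174M', 'C941M', 'E312Q', 'F408D', 'G422Y', 'G500E']
Mutations(Kappa) = ['A174M', 'C941M', 'E312Q', 'F408D', 'G422Y', 'G500E']
Intersection: ['A174M', 'C941M', 'E312Q', 'F408D', 'G422Y', 'G500E', 'V181M', 'V837Q'] ∩ ['A174M', 'C941M', 'E312Q', 'F408D', 'G422Y', 'G500E'] = ['A174M', 'C941M', 'E312Q', 'F408D', 'G422Y', 'G500E']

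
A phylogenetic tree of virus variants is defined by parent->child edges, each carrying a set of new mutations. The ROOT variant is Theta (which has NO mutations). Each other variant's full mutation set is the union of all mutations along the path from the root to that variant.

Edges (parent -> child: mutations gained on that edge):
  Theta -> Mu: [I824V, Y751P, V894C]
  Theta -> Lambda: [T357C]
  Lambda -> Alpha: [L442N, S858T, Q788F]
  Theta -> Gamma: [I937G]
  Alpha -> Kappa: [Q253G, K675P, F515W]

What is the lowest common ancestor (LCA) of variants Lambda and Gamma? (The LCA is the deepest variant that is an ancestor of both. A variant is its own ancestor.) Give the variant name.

Path from root to Lambda: Theta -> Lambda
  ancestors of Lambda: {Theta, Lambda}
Path from root to Gamma: Theta -> Gamma
  ancestors of Gamma: {Theta, Gamma}
Common ancestors: {Theta}
Walk up from Gamma: Gamma (not in ancestors of Lambda), Theta (in ancestors of Lambda)
Deepest common ancestor (LCA) = Theta

Answer: Theta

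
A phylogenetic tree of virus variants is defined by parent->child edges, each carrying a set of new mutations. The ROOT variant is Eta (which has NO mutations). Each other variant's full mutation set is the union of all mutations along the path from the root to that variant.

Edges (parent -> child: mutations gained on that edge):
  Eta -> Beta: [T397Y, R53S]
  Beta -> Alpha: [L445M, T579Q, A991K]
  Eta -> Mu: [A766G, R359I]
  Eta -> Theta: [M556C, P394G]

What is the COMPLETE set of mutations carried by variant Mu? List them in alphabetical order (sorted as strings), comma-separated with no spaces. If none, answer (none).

Answer: A766G,R359I

Derivation:
At Eta: gained [] -> total []
At Mu: gained ['A766G', 'R359I'] -> total ['A766G', 'R359I']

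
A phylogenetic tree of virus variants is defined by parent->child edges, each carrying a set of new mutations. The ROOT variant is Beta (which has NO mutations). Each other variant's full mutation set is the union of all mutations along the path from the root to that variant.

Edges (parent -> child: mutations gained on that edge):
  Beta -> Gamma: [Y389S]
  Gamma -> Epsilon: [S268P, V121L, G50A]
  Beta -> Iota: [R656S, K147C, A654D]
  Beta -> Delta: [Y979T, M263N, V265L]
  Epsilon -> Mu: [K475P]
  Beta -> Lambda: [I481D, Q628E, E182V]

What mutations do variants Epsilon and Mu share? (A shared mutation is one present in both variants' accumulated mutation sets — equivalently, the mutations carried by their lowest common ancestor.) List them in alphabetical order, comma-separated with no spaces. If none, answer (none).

Accumulating mutations along path to Epsilon:
  At Beta: gained [] -> total []
  At Gamma: gained ['Y389S'] -> total ['Y389S']
  At Epsilon: gained ['S268P', 'V121L', 'G50A'] -> total ['G50A', 'S268P', 'V121L', 'Y389S']
Mutations(Epsilon) = ['G50A', 'S268P', 'V121L', 'Y389S']
Accumulating mutations along path to Mu:
  At Beta: gained [] -> total []
  At Gamma: gained ['Y389S'] -> total ['Y389S']
  At Epsilon: gained ['S268P', 'V121L', 'G50A'] -> total ['G50A', 'S268P', 'V121L', 'Y389S']
  At Mu: gained ['K475P'] -> total ['G50A', 'K475P', 'S268P', 'V121L', 'Y389S']
Mutations(Mu) = ['G50A', 'K475P', 'S268P', 'V121L', 'Y389S']
Intersection: ['G50A', 'S268P', 'V121L', 'Y389S'] ∩ ['G50A', 'K475P', 'S268P', 'V121L', 'Y389S'] = ['G50A', 'S268P', 'V121L', 'Y389S']

Answer: G50A,S268P,V121L,Y389S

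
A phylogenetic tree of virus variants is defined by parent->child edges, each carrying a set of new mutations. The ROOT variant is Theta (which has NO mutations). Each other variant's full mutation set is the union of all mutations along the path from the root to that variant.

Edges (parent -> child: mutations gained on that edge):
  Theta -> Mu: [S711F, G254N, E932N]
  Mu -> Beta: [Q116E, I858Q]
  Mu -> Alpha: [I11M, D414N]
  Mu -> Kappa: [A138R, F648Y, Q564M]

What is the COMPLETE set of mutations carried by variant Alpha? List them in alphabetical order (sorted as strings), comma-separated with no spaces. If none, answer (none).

At Theta: gained [] -> total []
At Mu: gained ['S711F', 'G254N', 'E932N'] -> total ['E932N', 'G254N', 'S711F']
At Alpha: gained ['I11M', 'D414N'] -> total ['D414N', 'E932N', 'G254N', 'I11M', 'S711F']

Answer: D414N,E932N,G254N,I11M,S711F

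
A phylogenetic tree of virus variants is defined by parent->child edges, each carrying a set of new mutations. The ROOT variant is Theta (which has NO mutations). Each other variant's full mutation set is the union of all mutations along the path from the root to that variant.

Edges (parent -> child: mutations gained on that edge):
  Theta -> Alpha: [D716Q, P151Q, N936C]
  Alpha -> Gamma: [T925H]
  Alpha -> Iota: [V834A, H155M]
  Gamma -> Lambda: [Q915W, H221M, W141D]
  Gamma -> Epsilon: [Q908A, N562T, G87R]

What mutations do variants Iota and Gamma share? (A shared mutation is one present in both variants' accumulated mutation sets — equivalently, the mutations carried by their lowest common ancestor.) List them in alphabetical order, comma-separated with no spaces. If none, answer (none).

Answer: D716Q,N936C,P151Q

Derivation:
Accumulating mutations along path to Iota:
  At Theta: gained [] -> total []
  At Alpha: gained ['D716Q', 'P151Q', 'N936C'] -> total ['D716Q', 'N936C', 'P151Q']
  At Iota: gained ['V834A', 'H155M'] -> total ['D716Q', 'H155M', 'N936C', 'P151Q', 'V834A']
Mutations(Iota) = ['D716Q', 'H155M', 'N936C', 'P151Q', 'V834A']
Accumulating mutations along path to Gamma:
  At Theta: gained [] -> total []
  At Alpha: gained ['D716Q', 'P151Q', 'N936C'] -> total ['D716Q', 'N936C', 'P151Q']
  At Gamma: gained ['T925H'] -> total ['D716Q', 'N936C', 'P151Q', 'T925H']
Mutations(Gamma) = ['D716Q', 'N936C', 'P151Q', 'T925H']
Intersection: ['D716Q', 'H155M', 'N936C', 'P151Q', 'V834A'] ∩ ['D716Q', 'N936C', 'P151Q', 'T925H'] = ['D716Q', 'N936C', 'P151Q']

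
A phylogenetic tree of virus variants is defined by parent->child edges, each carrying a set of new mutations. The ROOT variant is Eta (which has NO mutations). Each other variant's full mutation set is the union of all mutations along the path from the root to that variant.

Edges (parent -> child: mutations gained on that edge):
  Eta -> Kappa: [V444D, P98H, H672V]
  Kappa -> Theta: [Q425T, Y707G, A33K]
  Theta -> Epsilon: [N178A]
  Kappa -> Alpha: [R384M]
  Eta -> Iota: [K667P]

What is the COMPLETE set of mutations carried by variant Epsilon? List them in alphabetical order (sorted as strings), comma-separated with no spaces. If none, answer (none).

At Eta: gained [] -> total []
At Kappa: gained ['V444D', 'P98H', 'H672V'] -> total ['H672V', 'P98H', 'V444D']
At Theta: gained ['Q425T', 'Y707G', 'A33K'] -> total ['A33K', 'H672V', 'P98H', 'Q425T', 'V444D', 'Y707G']
At Epsilon: gained ['N178A'] -> total ['A33K', 'H672V', 'N178A', 'P98H', 'Q425T', 'V444D', 'Y707G']

Answer: A33K,H672V,N178A,P98H,Q425T,V444D,Y707G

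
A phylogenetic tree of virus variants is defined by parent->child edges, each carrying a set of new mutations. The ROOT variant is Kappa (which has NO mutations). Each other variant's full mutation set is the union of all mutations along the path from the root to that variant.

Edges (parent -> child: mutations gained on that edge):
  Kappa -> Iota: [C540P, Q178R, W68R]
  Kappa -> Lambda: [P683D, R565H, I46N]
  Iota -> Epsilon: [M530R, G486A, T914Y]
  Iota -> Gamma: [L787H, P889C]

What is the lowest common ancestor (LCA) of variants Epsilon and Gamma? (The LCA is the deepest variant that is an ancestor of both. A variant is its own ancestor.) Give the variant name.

Path from root to Epsilon: Kappa -> Iota -> Epsilon
  ancestors of Epsilon: {Kappa, Iota, Epsilon}
Path from root to Gamma: Kappa -> Iota -> Gamma
  ancestors of Gamma: {Kappa, Iota, Gamma}
Common ancestors: {Kappa, Iota}
Walk up from Gamma: Gamma (not in ancestors of Epsilon), Iota (in ancestors of Epsilon), Kappa (in ancestors of Epsilon)
Deepest common ancestor (LCA) = Iota

Answer: Iota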